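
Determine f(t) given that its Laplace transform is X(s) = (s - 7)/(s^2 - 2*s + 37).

Complete the square in the denominator: s^2 - 2*s + 37 = (s - 1)^2 + 6^2.
Split the numerator to match: s - 7 = 1·(s - 1) - 1·6.
Invert each term: 1·(s - 1)/((s - 1)^2 + 36) ↔ e^(t)cos(6t); -1·6/((s - 1)^2 + 36) ↔ -e^(t)sin(6t).

f(t) = -exp(t)*sin(6*t) + exp(t)*cos(6*t)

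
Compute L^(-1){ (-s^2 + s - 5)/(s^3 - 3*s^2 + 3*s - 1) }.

Factor the denominator: s^3 - 3*s^2 + 3*s - 1 = (s - 1)^3.
Partial fraction decomposition gives [-1/(s - 1)] + [-1/(s - 1)^2] + [-5/(s - 1)^3].
Invert each term: -1/(s - 1) ↔ -e^(t); -1/(s - 1)^2 ↔ -t·e^(t); -5/(s - 1)^3 ↔ (-5/2)t^2·e^(t).

-5*t^2*exp(t)/2 - t*exp(t) - exp(t)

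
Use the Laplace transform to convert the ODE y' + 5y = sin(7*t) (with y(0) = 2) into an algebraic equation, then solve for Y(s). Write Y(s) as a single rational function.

Y(s) = (2*s^2 + 105)/(s^3 + 5*s^2 + 49*s + 245)

Laplace-transform each side.
With L{y'} = sY - y(0) = sY - 2: the LHS transforms to (s + 5)Y - (2).
The right side is L{sin(7*t)} = 7/(s^2 + 49).
So (s + 5)Y = 7/(s^2 + 49) + (2).
Divide through and combine into a single rational function.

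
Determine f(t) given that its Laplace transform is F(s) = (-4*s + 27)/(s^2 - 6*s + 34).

f(t) = 3*exp(3*t)*sin(5*t) - 4*exp(3*t)*cos(5*t)

Complete the square in the denominator: s^2 - 6*s + 34 = (s - 3)^2 + 5^2.
Split the numerator to match: -4*s + 27 = -4·(s - 3) + 3·5.
Invert each term: -4·(s - 3)/((s - 3)^2 + 25) ↔ -4e^(3t)cos(5t); 3·5/((s - 3)^2 + 25) ↔ 3e^(3t)sin(5t).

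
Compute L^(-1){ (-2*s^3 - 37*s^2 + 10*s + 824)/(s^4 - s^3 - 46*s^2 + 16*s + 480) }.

Factor the denominator: s^4 - s^3 - 46*s^2 + 16*s + 480 = (s - 6)*(s - 4)*(s + 4)*(s + 5).
Partial fraction decomposition gives [-4/(s - 6)] + [4/(s + 4)] + [-1/(s + 5)] + [-1/(s - 4)].
Invert each term: -4/(s - 6) ↔ -4e^(6t); 4/(s + 4) ↔ 4e^(-4t); -1/(s + 5) ↔ -e^(-5t); -1/(s - 4) ↔ -e^(4t).

-4*exp(6*t) - exp(4*t) + 4*exp(-4*t) - exp(-5*t)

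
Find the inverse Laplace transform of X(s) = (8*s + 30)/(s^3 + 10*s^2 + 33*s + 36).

6*t*exp(-3*t) + 2*exp(-3*t) - 2*exp(-4*t)

Factor the denominator: s^3 + 10*s^2 + 33*s + 36 = (s + 3)^2*(s + 4).
Partial fraction decomposition gives [2/(s + 3)] + [6/(s + 3)^2] + [-2/(s + 4)].
Invert each term: 2/(s + 3) ↔ 2e^(-3t); 6/(s + 3)^2 ↔ 6t·e^(-3t); -2/(s + 4) ↔ -2e^(-4t).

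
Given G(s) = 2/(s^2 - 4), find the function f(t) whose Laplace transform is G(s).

Since L{sinh(2t)} = 2/(s^2 - 4), the inverse is sinh(2*t).

f(t) = sinh(2*t)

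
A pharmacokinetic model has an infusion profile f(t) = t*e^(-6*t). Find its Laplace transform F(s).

F(s) = (s + 6)^(-2)

L{t} = 1!/s^2 = 1/s^2.
By the first shifting theorem, multiplying by e^(-6t) replaces s with s + 6.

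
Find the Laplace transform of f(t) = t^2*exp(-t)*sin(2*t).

L{sin(2t)} = 2/(s^2 + 4).
Multiplying by e^(-t) shifts s → s + 1, so L{exp(-t)*sin(2*t)} = 2/((s + 1)^2 + 4).
Then apply L{t^2·g(t)} = (-1)^2 d^2/ds^2[H(s)] with H(s) = 2/((s + 1)^2 + 4):
differentiating 2 times and applying the sign gives 4*(3*s^2 + 6*s - 1)/(s^2 + 2*s + 5)^3.

4*(3*s^2 + 6*s - 1)/(s^2 + 2*s + 5)^3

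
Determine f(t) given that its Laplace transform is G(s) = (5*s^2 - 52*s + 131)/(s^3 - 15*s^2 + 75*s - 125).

f(t) = -2*t^2*exp(5*t) - 2*t*exp(5*t) + 5*exp(5*t)

Factor the denominator: s^3 - 15*s^2 + 75*s - 125 = (s - 5)^3.
Partial fraction decomposition gives [5/(s - 5)] + [-2/(s - 5)^2] + [-4/(s - 5)^3].
Invert each term: 5/(s - 5) ↔ 5e^(5t); -2/(s - 5)^2 ↔ -2t·e^(5t); -4/(s - 5)^3 ↔ (-2)t^2·e^(5t).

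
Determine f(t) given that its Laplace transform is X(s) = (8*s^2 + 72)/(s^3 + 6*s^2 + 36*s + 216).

f(t) = -3*sin(6*t) + 3*cos(6*t) + 5*exp(-6*t)

Factor the denominator: s^3 + 6*s^2 + 36*s + 216 = (s + 6)*(s^2 + 36).
Partial fraction decomposition gives [5/(s + 6)] + [3*s/(s^2 + 36)] + [-18/(s^2 + 36)].
Invert each term: 5/(s + 6) ↔ 5e^(-6t); 3·s/(s^2 + 36) ↔ 3cos(6t); -3·6/(s^2 + 36) ↔ -3sin(6t).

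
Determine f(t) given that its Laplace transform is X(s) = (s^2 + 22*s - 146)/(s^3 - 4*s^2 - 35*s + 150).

f(t) = -t*exp(5*t) + 3*exp(5*t) - 2*exp(-6*t)

Factor the denominator: s^3 - 4*s^2 - 35*s + 150 = (s - 5)^2*(s + 6).
Partial fraction decomposition gives [3/(s - 5)] + [-1/(s - 5)^2] + [-2/(s + 6)].
Invert each term: 3/(s - 5) ↔ 3e^(5t); -1/(s - 5)^2 ↔ -t·e^(5t); -2/(s + 6) ↔ -2e^(-6t).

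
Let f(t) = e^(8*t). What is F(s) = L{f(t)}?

F(s) = 1/(s - 8)

L{e^(8t)} = 1/(s - 8).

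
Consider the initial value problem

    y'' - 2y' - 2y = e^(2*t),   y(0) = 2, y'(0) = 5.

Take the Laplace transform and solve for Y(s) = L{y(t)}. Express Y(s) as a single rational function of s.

Apply the Laplace transform to the equation.
Using L{y''} = s^2 Y - s·y(0) - y'(0) and L{y'} = sY - y(0), with y(0) = 2, y'(0) = 5, the left side becomes (s^2 - 2*s - 2)Y - (2*s + 1).
The right side is L{e^(2*t)} = 1/(s - 2).
So (s^2 - 2*s - 2)Y = 1/(s - 2) + (2*s + 1).
Solve for Y(s) and write it as one ratio of polynomials.

Y(s) = (2*s^2 - 3*s - 1)/(s^3 - 4*s^2 + 2*s + 4)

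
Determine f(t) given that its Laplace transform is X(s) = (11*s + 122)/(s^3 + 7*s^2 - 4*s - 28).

Factor the denominator: s^3 + 7*s^2 - 4*s - 28 = (s - 2)*(s + 2)*(s + 7).
Partial fraction decomposition gives [1/(s + 7)] + [-5/(s + 2)] + [4/(s - 2)].
Invert each term: 1/(s + 7) ↔ e^(-7t); -5/(s + 2) ↔ -5e^(-2t); 4/(s - 2) ↔ 4e^(2t).

f(t) = 4*exp(2*t) - 5*exp(-2*t) + exp(-7*t)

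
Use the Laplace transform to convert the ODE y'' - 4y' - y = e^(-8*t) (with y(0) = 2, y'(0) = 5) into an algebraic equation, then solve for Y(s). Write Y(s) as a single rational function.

Laplace-transform each side.
With L{y''} = s^2 Y - s·y(0) - y'(0) and L{y'} = sY - y(0), with y(0) = 2, y'(0) = 5: the LHS transforms to (s^2 - 4*s - 1)Y - (2*s - 3).
The right side is L{e^(-8*t)} = 1/(s + 8).
So (s^2 - 4*s - 1)Y = 1/(s + 8) + (2*s - 3).
Divide through and combine into a single rational function.

Y(s) = (2*s^2 + 13*s - 23)/(s^3 + 4*s^2 - 33*s - 8)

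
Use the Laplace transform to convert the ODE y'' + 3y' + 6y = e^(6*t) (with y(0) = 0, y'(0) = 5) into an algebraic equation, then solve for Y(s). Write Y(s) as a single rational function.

Transform both sides with L{·}.
With L{y''} = s^2 Y - s·y(0) - y'(0) and L{y'} = sY - y(0), with y(0) = 0, y'(0) = 5: the LHS transforms to (s^2 + 3*s + 6)Y - (5).
The right side is L{e^(6*t)} = 1/(s - 6).
So (s^2 + 3*s + 6)Y = 1/(s - 6) + (5).
Isolate Y and clear denominators.

Y(s) = (5*s - 29)/(s^3 - 3*s^2 - 12*s - 36)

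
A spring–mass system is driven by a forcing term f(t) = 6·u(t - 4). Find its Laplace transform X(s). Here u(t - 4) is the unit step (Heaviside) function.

X(s) = 6*exp(-4*s)/s

By the second shifting theorem, L{u(t - c)·g(t - c)} = e^(-cs)·G(s) with c = 4 and G(s) = L{g(t)}.
L{6} = 6/s.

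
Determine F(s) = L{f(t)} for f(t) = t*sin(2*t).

L{sin(2t)} = 2/(s^2 + 4).
Then apply L{t·g(t)} = -d/ds[G(s)] with G(s) = 2/(s^2 + 4):
differentiating 1 time and applying the sign gives 4*s/(s^2 + 4)^2.

F(s) = 4*s/(s^2 + 4)^2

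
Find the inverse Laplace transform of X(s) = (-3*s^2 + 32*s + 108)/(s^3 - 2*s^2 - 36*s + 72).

Factor the denominator: s^3 - 2*s^2 - 36*s + 72 = (s - 6)*(s - 2)*(s + 6).
Partial fraction decomposition gives [4/(s - 6)] + [-2/(s + 6)] + [-5/(s - 2)].
Invert each term: 4/(s - 6) ↔ 4e^(6t); -2/(s + 6) ↔ -2e^(-6t); -5/(s - 2) ↔ -5e^(2t).

4*exp(6*t) - 5*exp(2*t) - 2*exp(-6*t)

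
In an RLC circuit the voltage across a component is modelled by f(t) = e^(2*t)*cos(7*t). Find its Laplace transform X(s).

X(s) = (s - 2)/((s - 2)^2 + 49)

L{cos(7t)} = s/(s^2 + 49).
By the first shifting theorem, multiplying by e^(2t) replaces s with s - 2.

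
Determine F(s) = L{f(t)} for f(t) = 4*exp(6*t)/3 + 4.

F(s) = 4/(3*(s - 6)) + 4/s

Apply the Laplace transform termwise.
(4/3)·[L{e^(6t)} = 1/(s - 6)]; L{4} = 4/s.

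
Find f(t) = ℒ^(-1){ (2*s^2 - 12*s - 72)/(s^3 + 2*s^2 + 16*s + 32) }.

f(t) = -5*sin(4*t) + 4*cos(4*t) - 2*exp(-2*t)

Factor the denominator: s^3 + 2*s^2 + 16*s + 32 = (s + 2)*(s^2 + 16).
Partial fraction decomposition gives [-2/(s + 2)] + [4*s/(s^2 + 16)] + [-20/(s^2 + 16)].
Invert each term: -2/(s + 2) ↔ -2e^(-2t); 4·s/(s^2 + 16) ↔ 4cos(4t); -5·4/(s^2 + 16) ↔ -5sin(4t).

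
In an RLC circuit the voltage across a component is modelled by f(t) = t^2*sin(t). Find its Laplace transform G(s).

L{sin(t)} = 1/(s^2 + 1).
Then apply L{t^2·g(t)} = (-1)^2 d^2/ds^2[H(s)] with H(s) = 1/(s^2 + 1):
differentiating 2 times and applying the sign gives 2*(3*s^2 - 1)/(s^2 + 1)^3.

G(s) = 2*(3*s^2 - 1)/(s^2 + 1)^3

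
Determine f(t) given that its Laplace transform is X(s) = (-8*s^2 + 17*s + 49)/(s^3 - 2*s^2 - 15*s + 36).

Factor the denominator: s^3 - 2*s^2 - 15*s + 36 = (s - 3)^2*(s + 4).
Partial fraction decomposition gives [-5/(s - 3)] + [4/(s - 3)^2] + [-3/(s + 4)].
Invert each term: -5/(s - 3) ↔ -5e^(3t); 4/(s - 3)^2 ↔ 4t·e^(3t); -3/(s + 4) ↔ -3e^(-4t).

f(t) = 4*t*exp(3*t) - 5*exp(3*t) - 3*exp(-4*t)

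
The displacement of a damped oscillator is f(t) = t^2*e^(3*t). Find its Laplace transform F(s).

L{e^(3t)} = 1/(s - 3).
Then apply L{t^2·g(t)} = (-1)^2 d^2/ds^2[G(s)] with G(s) = 1/(s - 3):
differentiating 2 times and applying the sign gives 2/(s - 3)^3.

F(s) = 2/(s - 3)^3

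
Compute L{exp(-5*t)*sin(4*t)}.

L{sin(4t)} = 4/(s^2 + 16).
By the first shifting theorem, multiplying by e^(-5t) replaces s with s + 5.

4/((s + 5)^2 + 16)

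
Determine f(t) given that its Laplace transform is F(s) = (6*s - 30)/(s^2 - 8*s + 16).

Factor the denominator: s^2 - 8*s + 16 = (s - 4)^2.
Partial fraction decomposition gives [6/(s - 4)] + [-6/(s - 4)^2].
Invert each term: 6/(s - 4) ↔ 6e^(4t); -6/(s - 4)^2 ↔ -6t·e^(4t).

f(t) = -6*t*exp(4*t) + 6*exp(4*t)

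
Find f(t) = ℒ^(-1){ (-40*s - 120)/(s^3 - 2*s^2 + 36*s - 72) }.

f(t) = -5*exp(2*t) - 5*sin(6*t) + 5*cos(6*t)

Factor the denominator: s^3 - 2*s^2 + 36*s - 72 = (s - 2)*(s^2 + 36).
Partial fraction decomposition gives [-5/(s - 2)] + [5*s/(s^2 + 36)] + [-30/(s^2 + 36)].
Invert each term: -5/(s - 2) ↔ -5e^(2t); 5·s/(s^2 + 36) ↔ 5cos(6t); -5·6/(s^2 + 36) ↔ -5sin(6t).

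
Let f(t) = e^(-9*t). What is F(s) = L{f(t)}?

F(s) = 1/(s + 9)

L{e^(-9t)} = 1/(s + 9).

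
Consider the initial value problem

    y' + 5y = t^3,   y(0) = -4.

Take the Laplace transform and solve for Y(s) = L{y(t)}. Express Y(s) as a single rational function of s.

Transform both sides with L{·}.
The derivative rules (L{y'} = sY - y(0) = sY - (-4)) turn the left side into (s + 5)Y - (-4).
The right side is L{t^3} = 6/s^4.
So (s + 5)Y = 6/s^4 + (-4).
Isolate Y and clear denominators.

Y(s) = (-4*s^4 + 6)/(s^5 + 5*s^4)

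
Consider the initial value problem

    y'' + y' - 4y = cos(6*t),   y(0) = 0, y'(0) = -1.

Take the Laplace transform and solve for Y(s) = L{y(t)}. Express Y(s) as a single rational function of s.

Y(s) = (-s^2 + s - 36)/(s^4 + s^3 + 32*s^2 + 36*s - 144)

Take the Laplace transform of both sides.
Using L{y''} = s^2 Y - s·y(0) - y'(0) and L{y'} = sY - y(0), with y(0) = 0, y'(0) = -1, the left side becomes (s^2 + s - 4)Y - (-1).
The right side is L{cos(6*t)} = s/(s^2 + 36).
So (s^2 + s - 4)Y = s/(s^2 + 36) + (-1).
Isolate Y and clear denominators.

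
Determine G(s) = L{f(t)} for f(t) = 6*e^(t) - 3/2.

Apply the Laplace transform termwise.
L{-3/2} = (-3/2)/s; (6)·[L{e^(t)} = 1/(s - 1)].

G(s) = 6/(s - 1) - 3/(2*s)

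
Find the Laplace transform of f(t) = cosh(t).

L{cosh(t)} = s/(s^2 - 1).

s/(s^2 - 1)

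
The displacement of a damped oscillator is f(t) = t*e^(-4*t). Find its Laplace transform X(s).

X(s) = (s + 4)^(-2)

L{e^(-4t)} = 1/(s + 4).
Then apply L{t·g(t)} = -d/ds[G(s)] with G(s) = 1/(s + 4):
differentiating 1 time and applying the sign gives (s + 4)^(-2).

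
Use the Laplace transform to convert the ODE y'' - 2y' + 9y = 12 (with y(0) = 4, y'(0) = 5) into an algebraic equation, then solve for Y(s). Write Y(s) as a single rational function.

Laplace-transform each side.
With L{y''} = s^2 Y - s·y(0) - y'(0) and L{y'} = sY - y(0), with y(0) = 4, y'(0) = 5: the LHS transforms to (s^2 - 2*s + 9)Y - (4*s - 3).
The right side is L{12} = 12/s.
So (s^2 - 2*s + 9)Y = 12/s + (4*s - 3).
Solve for Y(s) and write it as one ratio of polynomials.

Y(s) = (4*s^2 - 3*s + 12)/(s^3 - 2*s^2 + 9*s)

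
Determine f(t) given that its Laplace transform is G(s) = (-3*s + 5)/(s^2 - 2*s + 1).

f(t) = 2*t*exp(t) - 3*exp(t)

Factor the denominator: s^2 - 2*s + 1 = (s - 1)^2.
Partial fraction decomposition gives [-3/(s - 1)] + [2/(s - 1)^2].
Invert each term: -3/(s - 1) ↔ -3e^(t); 2/(s - 1)^2 ↔ 2t·e^(t).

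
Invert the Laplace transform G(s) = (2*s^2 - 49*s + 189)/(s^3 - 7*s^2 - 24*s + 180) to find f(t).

Factor the denominator: s^3 - 7*s^2 - 24*s + 180 = (s - 6)^2*(s + 5).
Partial fraction decomposition gives [-2/(s - 6)] + [-3/(s - 6)^2] + [4/(s + 5)].
Invert each term: -2/(s - 6) ↔ -2e^(6t); -3/(s - 6)^2 ↔ -3t·e^(6t); 4/(s + 5) ↔ 4e^(-5t).

f(t) = -3*t*exp(6*t) - 2*exp(6*t) + 4*exp(-5*t)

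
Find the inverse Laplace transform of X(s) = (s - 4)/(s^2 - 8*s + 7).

Rewrite the denominator: s^2 - 8*s + 7 = (s - 4)^2 - 9.
The form in (s - 4) signals a first-shifting-theorem factor e^(4t).
Since L{cosh(3t)} = s/(s^2 - 9), the inverse is e^(4*t)*cosh(3*t).

exp(4*t)*cosh(3*t)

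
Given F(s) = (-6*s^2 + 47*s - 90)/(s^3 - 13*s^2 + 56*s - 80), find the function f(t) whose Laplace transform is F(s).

Factor the denominator: s^3 - 13*s^2 + 56*s - 80 = (s - 5)*(s - 4)^2.
Partial fraction decomposition gives [-1/(s - 4)] + [-2/(s - 4)^2] + [-5/(s - 5)].
Invert each term: -1/(s - 4) ↔ -e^(4t); -2/(s - 4)^2 ↔ -2t·e^(4t); -5/(s - 5) ↔ -5e^(5t).

f(t) = -2*t*exp(4*t) - 5*exp(5*t) - exp(4*t)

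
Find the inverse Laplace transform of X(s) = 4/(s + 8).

4*exp(-8*t)

Since L{e^(-8t)} = 1/(s + 8), the inverse is exp(-8*t), scaled by 4.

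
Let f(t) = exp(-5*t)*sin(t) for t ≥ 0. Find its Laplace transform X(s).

L{sin(t)} = 1/(s^2 + 1).
By the first shifting theorem, multiplying by e^(-5t) replaces s with s + 5.

X(s) = 1/((s + 5)^2 + 1)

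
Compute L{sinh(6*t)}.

6/(s^2 - 36)

L{sinh(6t)} = 6/(s^2 - 36).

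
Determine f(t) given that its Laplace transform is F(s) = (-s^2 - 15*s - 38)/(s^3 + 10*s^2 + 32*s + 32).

Factor the denominator: s^3 + 10*s^2 + 32*s + 32 = (s + 2)*(s + 4)^2.
Partial fraction decomposition gives [2/(s + 4)] + [-3/(s + 4)^2] + [-3/(s + 2)].
Invert each term: 2/(s + 4) ↔ 2e^(-4t); -3/(s + 4)^2 ↔ -3t·e^(-4t); -3/(s + 2) ↔ -3e^(-2t).

f(t) = -3*t*exp(-4*t) - 3*exp(-2*t) + 2*exp(-4*t)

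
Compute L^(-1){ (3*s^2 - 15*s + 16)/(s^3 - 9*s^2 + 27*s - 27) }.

-t^2*exp(3*t) + 3*t*exp(3*t) + 3*exp(3*t)

Factor the denominator: s^3 - 9*s^2 + 27*s - 27 = (s - 3)^3.
Partial fraction decomposition gives [3/(s - 3)] + [3/(s - 3)^2] + [-2/(s - 3)^3].
Invert each term: 3/(s - 3) ↔ 3e^(3t); 3/(s - 3)^2 ↔ 3t·e^(3t); -2/(s - 3)^3 ↔ (-1)t^2·e^(3t).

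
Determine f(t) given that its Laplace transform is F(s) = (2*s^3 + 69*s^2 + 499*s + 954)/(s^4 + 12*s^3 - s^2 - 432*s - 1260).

f(t) = 4*exp(6*t) + 3*exp(-5*t) + exp(-6*t) - 6*exp(-7*t)

Factor the denominator: s^4 + 12*s^3 - s^2 - 432*s - 1260 = (s - 6)*(s + 5)*(s + 6)*(s + 7).
Partial fraction decomposition gives [1/(s + 6)] + [4/(s - 6)] + [-6/(s + 7)] + [3/(s + 5)].
Invert each term: 1/(s + 6) ↔ e^(-6t); 4/(s - 6) ↔ 4e^(6t); -6/(s + 7) ↔ -6e^(-7t); 3/(s + 5) ↔ 3e^(-5t).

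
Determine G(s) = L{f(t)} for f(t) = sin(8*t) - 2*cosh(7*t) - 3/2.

The transform is linear, so treat each term independently.
(-2)·[L{cosh(7t)} = s/(s^2 - 49)]; L{sin(8t)} = 8/(s^2 + 64); L{-3/2} = (-3/2)/s.

G(s) = -2*s/(s^2 - 49) + 8/(s^2 + 64) - 3/(2*s)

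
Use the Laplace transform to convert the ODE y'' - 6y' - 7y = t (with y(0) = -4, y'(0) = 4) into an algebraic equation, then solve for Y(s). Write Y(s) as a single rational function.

Transform both sides with L{·}.
With L{y''} = s^2 Y - s·y(0) - y'(0) and L{y'} = sY - y(0), with y(0) = -4, y'(0) = 4: the LHS transforms to (s^2 - 6*s - 7)Y - (-4*s + 28).
The right side is L{t} = s^(-2).
So (s^2 - 6*s - 7)Y = s^(-2) + (-4*s + 28).
Isolate Y and clear denominators.

Y(s) = (-4*s^3 + 28*s^2 + 1)/(s^4 - 6*s^3 - 7*s^2)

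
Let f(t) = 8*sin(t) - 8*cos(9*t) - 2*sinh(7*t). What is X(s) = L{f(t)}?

The transform is linear, so treat each term independently.
(8)·[L{sin(t)} = 1/(s^2 + 1)]; (-8)·[L{cos(9t)} = s/(s^2 + 81)]; (-2)·[L{sinh(7t)} = 7/(s^2 - 49)].

X(s) = -8*s/(s^2 + 81) + 8/(s^2 + 1) - 14/(s^2 - 49)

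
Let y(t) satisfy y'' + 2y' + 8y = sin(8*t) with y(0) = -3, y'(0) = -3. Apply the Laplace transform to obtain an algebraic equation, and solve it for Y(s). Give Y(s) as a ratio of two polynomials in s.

Y(s) = (-3*s^3 - 9*s^2 - 192*s - 568)/(s^4 + 2*s^3 + 72*s^2 + 128*s + 512)

Take the Laplace transform of both sides.
Using L{y''} = s^2 Y - s·y(0) - y'(0) and L{y'} = sY - y(0), with y(0) = -3, y'(0) = -3, the left side becomes (s^2 + 2*s + 8)Y - (-3*s - 9).
The right side is L{sin(8*t)} = 8/(s^2 + 64).
So (s^2 + 2*s + 8)Y = 8/(s^2 + 64) + (-3*s - 9).
Solve for Y(s) and write it as one ratio of polynomials.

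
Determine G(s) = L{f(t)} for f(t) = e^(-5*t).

G(s) = 1/(s + 5)

L{e^(-5t)} = 1/(s + 5).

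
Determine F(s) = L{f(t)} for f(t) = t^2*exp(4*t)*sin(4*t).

F(s) = 8*(3*s^2 - 24*s + 32)/(s^2 - 8*s + 32)^3

L{sin(4t)} = 4/(s^2 + 16).
Multiplying by e^(4t) shifts s → s - 4, so L{exp(4*t)*sin(4*t)} = 4/((s - 4)^2 + 16).
Then apply L{t^2·g(t)} = (-1)^2 d^2/ds^2[G(s)] with G(s) = 4/((s - 4)^2 + 16):
differentiating 2 times and applying the sign gives 8*(3*s^2 - 24*s + 32)/(s^2 - 8*s + 32)^3.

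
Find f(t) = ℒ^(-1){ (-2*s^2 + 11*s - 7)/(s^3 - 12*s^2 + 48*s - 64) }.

f(t) = 5*t^2*exp(4*t)/2 - 5*t*exp(4*t) - 2*exp(4*t)

Factor the denominator: s^3 - 12*s^2 + 48*s - 64 = (s - 4)^3.
Partial fraction decomposition gives [-2/(s - 4)] + [-5/(s - 4)^2] + [5/(s - 4)^3].
Invert each term: -2/(s - 4) ↔ -2e^(4t); -5/(s - 4)^2 ↔ -5t·e^(4t); 5/(s - 4)^3 ↔ (5/2)t^2·e^(4t).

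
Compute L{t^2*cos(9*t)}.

L{cos(9t)} = s/(s^2 + 81).
Then apply L{t^2·g(t)} = (-1)^2 d^2/ds^2[G(s)] with G(s) = s/(s^2 + 81):
differentiating 2 times and applying the sign gives 2*s*(s^2 - 243)/(s^2 + 81)^3.

2*s*(s^2 - 243)/(s^2 + 81)^3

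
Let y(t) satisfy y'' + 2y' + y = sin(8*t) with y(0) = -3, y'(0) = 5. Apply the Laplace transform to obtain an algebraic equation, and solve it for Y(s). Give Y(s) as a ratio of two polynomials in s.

Y(s) = (-3*s^3 - s^2 - 192*s - 56)/(s^4 + 2*s^3 + 65*s^2 + 128*s + 64)

Take the Laplace transform of both sides.
The derivative rules (L{y''} = s^2 Y - s·y(0) - y'(0) and L{y'} = sY - y(0), with y(0) = -3, y'(0) = 5) turn the left side into (s^2 + 2*s + 1)Y - (-3*s - 1).
The right side is L{sin(8*t)} = 8/(s^2 + 64).
So (s^2 + 2*s + 1)Y = 8/(s^2 + 64) + (-3*s - 1).
Isolate Y and clear denominators.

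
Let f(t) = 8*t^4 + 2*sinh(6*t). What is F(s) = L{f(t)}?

F(s) = 12/(s^2 - 36) + 192/s^5

Apply the Laplace transform termwise.
(8)·[L{t^4} = 4!/s^5 = 24/s^5]; (2)·[L{sinh(6t)} = 6/(s^2 - 36)].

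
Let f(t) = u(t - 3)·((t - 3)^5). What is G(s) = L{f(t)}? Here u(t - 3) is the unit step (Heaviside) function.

G(s) = 120*exp(-3*s)/s^6

By the second shifting theorem, L{u(t - c)·g(t - c)} = e^(-cs)·H(s) with c = 3 and H(s) = L{g(t)}.
L{t^5} = 5!/s^6 = 120/s^6.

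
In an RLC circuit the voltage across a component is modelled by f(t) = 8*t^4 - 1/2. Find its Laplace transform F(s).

F(s) = -1/(2*s) + 192/s^5

Apply the Laplace transform termwise.
(8)·[L{t^4} = 4!/s^5 = 24/s^5]; L{-1/2} = (-1/2)/s.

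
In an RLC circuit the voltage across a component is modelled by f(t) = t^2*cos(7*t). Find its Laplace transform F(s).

F(s) = 2*s*(s^2 - 147)/(s^2 + 49)^3

L{cos(7t)} = s/(s^2 + 49).
Then apply L{t^2·g(t)} = (-1)^2 d^2/ds^2[G(s)] with G(s) = s/(s^2 + 49):
differentiating 2 times and applying the sign gives 2*s*(s^2 - 147)/(s^2 + 49)^3.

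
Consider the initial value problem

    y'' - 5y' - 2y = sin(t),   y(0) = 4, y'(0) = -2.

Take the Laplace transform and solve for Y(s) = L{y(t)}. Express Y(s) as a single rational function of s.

Laplace-transform each side.
With L{y''} = s^2 Y - s·y(0) - y'(0) and L{y'} = sY - y(0), with y(0) = 4, y'(0) = -2: the LHS transforms to (s^2 - 5*s - 2)Y - (4*s - 22).
The right side is L{sin(t)} = 1/(s^2 + 1).
So (s^2 - 5*s - 2)Y = 1/(s^2 + 1) + (4*s - 22).
Isolate Y and clear denominators.

Y(s) = (4*s^3 - 22*s^2 + 4*s - 21)/(s^4 - 5*s^3 - s^2 - 5*s - 2)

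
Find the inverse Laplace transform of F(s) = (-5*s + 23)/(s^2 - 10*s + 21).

Factor the denominator: s^2 - 10*s + 21 = (s - 7)*(s - 3).
Partial fraction decomposition gives [-2/(s - 3)] + [-3/(s - 7)].
Invert each term: -2/(s - 3) ↔ -2e^(3t); -3/(s - 7) ↔ -3e^(7t).

-3*exp(7*t) - 2*exp(3*t)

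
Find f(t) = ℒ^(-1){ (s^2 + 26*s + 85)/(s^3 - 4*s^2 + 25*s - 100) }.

f(t) = 5*exp(4*t) + 2*sin(5*t) - 4*cos(5*t)

Factor the denominator: s^3 - 4*s^2 + 25*s - 100 = (s - 4)*(s^2 + 25).
Partial fraction decomposition gives [5/(s - 4)] + [-4*s/(s^2 + 25)] + [10/(s^2 + 25)].
Invert each term: 5/(s - 4) ↔ 5e^(4t); -4·s/(s^2 + 25) ↔ -4cos(5t); 2·5/(s^2 + 25) ↔ 2sin(5t).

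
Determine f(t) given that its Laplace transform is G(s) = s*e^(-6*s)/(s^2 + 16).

f(t) = Heaviside(t - 6)*(cos(4*t - 24))

The factor e^(-6s) signals a time shift by c = 6 (second shifting theorem).
L{cos(4t)} = s/(s^2 + 16), so L^-1{s/(s^2 + 16)} = cos(4*t).
Hence the inverse is u(t - 6) times that function evaluated at t - 6.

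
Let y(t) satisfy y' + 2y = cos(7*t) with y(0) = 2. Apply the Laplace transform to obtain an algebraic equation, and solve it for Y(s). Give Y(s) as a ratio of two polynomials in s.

Y(s) = (2*s^2 + s + 98)/(s^3 + 2*s^2 + 49*s + 98)

Transform both sides with L{·}.
The derivative rules (L{y'} = sY - y(0) = sY - 2) turn the left side into (s + 2)Y - (2).
The right side is L{cos(7*t)} = s/(s^2 + 49).
So (s + 2)Y = s/(s^2 + 49) + (2).
Divide through and combine into a single rational function.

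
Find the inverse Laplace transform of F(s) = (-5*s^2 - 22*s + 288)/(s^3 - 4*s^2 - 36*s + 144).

Factor the denominator: s^3 - 4*s^2 - 36*s + 144 = (s - 6)*(s - 4)*(s + 6).
Partial fraction decomposition gives [-1/(s - 6)] + [-6/(s - 4)] + [2/(s + 6)].
Invert each term: -1/(s - 6) ↔ -e^(6t); -6/(s - 4) ↔ -6e^(4t); 2/(s + 6) ↔ 2e^(-6t).

-exp(6*t) - 6*exp(4*t) + 2*exp(-6*t)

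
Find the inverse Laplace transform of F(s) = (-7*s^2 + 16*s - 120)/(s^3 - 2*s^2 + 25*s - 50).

Factor the denominator: s^3 - 2*s^2 + 25*s - 50 = (s - 2)*(s^2 + 25).
Partial fraction decomposition gives [-4/(s - 2)] + [-3*s/(s^2 + 25)] + [10/(s^2 + 25)].
Invert each term: -4/(s - 2) ↔ -4e^(2t); -3·s/(s^2 + 25) ↔ -3cos(5t); 2·5/(s^2 + 25) ↔ 2sin(5t).

-4*exp(2*t) + 2*sin(5*t) - 3*cos(5*t)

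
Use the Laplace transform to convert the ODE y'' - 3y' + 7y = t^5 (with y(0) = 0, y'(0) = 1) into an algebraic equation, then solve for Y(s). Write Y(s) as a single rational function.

Y(s) = (s^6 + 120)/(s^8 - 3*s^7 + 7*s^6)

Laplace-transform each side.
Using L{y''} = s^2 Y - s·y(0) - y'(0) and L{y'} = sY - y(0), with y(0) = 0, y'(0) = 1, the left side becomes (s^2 - 3*s + 7)Y - (1).
The right side is L{t^5} = 120/s^6.
So (s^2 - 3*s + 7)Y = 120/s^6 + (1).
Solve for Y(s) and write it as one ratio of polynomials.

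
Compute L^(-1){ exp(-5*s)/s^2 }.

The factor e^(-5s) signals a time shift by c = 5 (second shifting theorem).
L{t} = 1!/s^2 = 1/s^2, so L^-1{s^(-2)} = t.
Hence the inverse is u(t - 5) times that function evaluated at t - 5.

Heaviside(t - 5)*(t - 5)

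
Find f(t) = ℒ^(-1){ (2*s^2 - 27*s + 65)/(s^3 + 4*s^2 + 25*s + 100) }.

Factor the denominator: s^3 + 4*s^2 + 25*s + 100 = (s + 4)*(s^2 + 25).
Partial fraction decomposition gives [5/(s + 4)] + [-3*s/(s^2 + 25)] + [-15/(s^2 + 25)].
Invert each term: 5/(s + 4) ↔ 5e^(-4t); -3·s/(s^2 + 25) ↔ -3cos(5t); -3·5/(s^2 + 25) ↔ -3sin(5t).

f(t) = -3*sin(5*t) - 3*cos(5*t) + 5*exp(-4*t)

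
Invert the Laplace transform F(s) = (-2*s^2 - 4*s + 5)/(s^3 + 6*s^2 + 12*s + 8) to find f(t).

Factor the denominator: s^3 + 6*s^2 + 12*s + 8 = (s + 2)^3.
Partial fraction decomposition gives [-2/(s + 2)] + [4/(s + 2)^2] + [5/(s + 2)^3].
Invert each term: -2/(s + 2) ↔ -2e^(-2t); 4/(s + 2)^2 ↔ 4t·e^(-2t); 5/(s + 2)^3 ↔ (5/2)t^2·e^(-2t).

f(t) = 5*t^2*exp(-2*t)/2 + 4*t*exp(-2*t) - 2*exp(-2*t)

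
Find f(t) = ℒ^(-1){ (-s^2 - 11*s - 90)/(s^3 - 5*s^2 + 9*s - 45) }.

f(t) = -5*exp(5*t) + 3*sin(3*t) + 4*cos(3*t)

Factor the denominator: s^3 - 5*s^2 + 9*s - 45 = (s - 5)*(s^2 + 9).
Partial fraction decomposition gives [-5/(s - 5)] + [4*s/(s^2 + 9)] + [9/(s^2 + 9)].
Invert each term: -5/(s - 5) ↔ -5e^(5t); 4·s/(s^2 + 9) ↔ 4cos(3t); 3·3/(s^2 + 9) ↔ 3sin(3t).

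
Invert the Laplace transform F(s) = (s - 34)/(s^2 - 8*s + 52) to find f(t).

Complete the square in the denominator: s^2 - 8*s + 52 = (s - 4)^2 + 6^2.
Split the numerator to match: s - 34 = 1·(s - 4) - 5·6.
Invert each term: 1·(s - 4)/((s - 4)^2 + 36) ↔ e^(4t)cos(6t); -5·6/((s - 4)^2 + 36) ↔ -5e^(4t)sin(6t).

f(t) = -5*exp(4*t)*sin(6*t) + exp(4*t)*cos(6*t)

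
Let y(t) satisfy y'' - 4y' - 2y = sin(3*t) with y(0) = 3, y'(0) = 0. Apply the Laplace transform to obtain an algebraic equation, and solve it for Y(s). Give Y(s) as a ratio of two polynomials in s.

Y(s) = (3*s^3 - 12*s^2 + 27*s - 105)/(s^4 - 4*s^3 + 7*s^2 - 36*s - 18)

Laplace-transform each side.
The derivative rules (L{y''} = s^2 Y - s·y(0) - y'(0) and L{y'} = sY - y(0), with y(0) = 3, y'(0) = 0) turn the left side into (s^2 - 4*s - 2)Y - (3*s - 12).
The right side is L{sin(3*t)} = 3/(s^2 + 9).
So (s^2 - 4*s - 2)Y = 3/(s^2 + 9) + (3*s - 12).
Solve for Y(s) and write it as one ratio of polynomials.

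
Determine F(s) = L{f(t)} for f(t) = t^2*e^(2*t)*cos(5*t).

F(s) = 2*(s - 2)*(s^2 - 4*s - 71)/(s^2 - 4*s + 29)^3

L{cos(5t)} = s/(s^2 + 25).
Multiplying by e^(2t) shifts s → s - 2, so L{e^(2*t)*cos(5*t)} = (s - 2)/((s - 2)^2 + 25).
Then apply L{t^2·g(t)} = (-1)^2 d^2/ds^2[G(s)] with G(s) = (s - 2)/((s - 2)^2 + 25):
differentiating 2 times and applying the sign gives 2*(s - 2)*(s^2 - 4*s - 71)/(s^2 - 4*s + 29)^3.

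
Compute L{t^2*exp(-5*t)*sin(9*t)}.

L{sin(9t)} = 9/(s^2 + 81).
Multiplying by e^(-5t) shifts s → s + 5, so L{exp(-5*t)*sin(9*t)} = 9/((s + 5)^2 + 81).
Then apply L{t^2·g(t)} = (-1)^2 d^2/ds^2[H(s)] with H(s) = 9/((s + 5)^2 + 81):
differentiating 2 times and applying the sign gives 54*(s^2 + 10*s - 2)/(s^2 + 10*s + 106)^3.

54*(s^2 + 10*s - 2)/(s^2 + 10*s + 106)^3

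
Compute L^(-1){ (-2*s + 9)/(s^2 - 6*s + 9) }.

3*t*exp(3*t) - 2*exp(3*t)

Factor the denominator: s^2 - 6*s + 9 = (s - 3)^2.
Partial fraction decomposition gives [-2/(s - 3)] + [3/(s - 3)^2].
Invert each term: -2/(s - 3) ↔ -2e^(3t); 3/(s - 3)^2 ↔ 3t·e^(3t).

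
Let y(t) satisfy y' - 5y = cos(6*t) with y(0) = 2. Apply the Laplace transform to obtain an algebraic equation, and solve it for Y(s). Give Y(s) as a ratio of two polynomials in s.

Y(s) = (2*s^2 + s + 72)/(s^3 - 5*s^2 + 36*s - 180)

Take the Laplace transform of both sides.
With L{y'} = sY - y(0) = sY - 2: the LHS transforms to (s - 5)Y - (2).
The right side is L{cos(6*t)} = s/(s^2 + 36).
So (s - 5)Y = s/(s^2 + 36) + (2).
Divide through and combine into a single rational function.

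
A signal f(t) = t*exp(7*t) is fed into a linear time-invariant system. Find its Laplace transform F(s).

L{t} = 1!/s^2 = 1/s^2.
By the first shifting theorem, multiplying by e^(7t) replaces s with s - 7.

F(s) = (s - 7)^(-2)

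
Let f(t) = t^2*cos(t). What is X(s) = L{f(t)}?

X(s) = 2*s*(s^2 - 3)/(s^2 + 1)^3

L{cos(t)} = s/(s^2 + 1).
Then apply L{t^2·g(t)} = (-1)^2 d^2/ds^2[G(s)] with G(s) = s/(s^2 + 1):
differentiating 2 times and applying the sign gives 2*s*(s^2 - 3)/(s^2 + 1)^3.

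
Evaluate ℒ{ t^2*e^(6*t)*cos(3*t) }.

2*(s - 6)*(s^2 - 12*s + 9)/(s^2 - 12*s + 45)^3

L{cos(3t)} = s/(s^2 + 9).
Multiplying by e^(6t) shifts s → s - 6, so L{e^(6*t)*cos(3*t)} = (s - 6)/((s - 6)^2 + 9).
Then apply L{t^2·g(t)} = (-1)^2 d^2/ds^2[H(s)] with H(s) = (s - 6)/((s - 6)^2 + 9):
differentiating 2 times and applying the sign gives 2*(s - 6)*(s^2 - 12*s + 9)/(s^2 - 12*s + 45)^3.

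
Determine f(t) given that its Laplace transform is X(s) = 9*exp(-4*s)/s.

f(t) = Heaviside(t - 4)*(9)

The factor e^(-4s) signals a time shift by c = 4 (second shifting theorem).
L{9} = 9/s, so L^-1{9/s} = 9.
Hence the inverse is u(t - 4) times that function evaluated at t - 4.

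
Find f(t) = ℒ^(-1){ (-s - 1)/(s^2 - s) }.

f(t) = -2*exp(t) + 1

Factor the denominator: s^2 - s = s*(s - 1).
Partial fraction decomposition gives [1/s] + [-2/(s - 1)].
Invert each term: 1/(s - 0) ↔ e^(0t); -2/(s - 1) ↔ -2e^(t).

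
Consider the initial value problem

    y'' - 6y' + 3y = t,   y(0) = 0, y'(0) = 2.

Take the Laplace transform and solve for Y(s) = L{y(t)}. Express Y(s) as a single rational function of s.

Apply the Laplace transform to the equation.
With L{y''} = s^2 Y - s·y(0) - y'(0) and L{y'} = sY - y(0), with y(0) = 0, y'(0) = 2: the LHS transforms to (s^2 - 6*s + 3)Y - (2).
The right side is L{t} = s^(-2).
So (s^2 - 6*s + 3)Y = s^(-2) + (2).
Isolate Y and clear denominators.

Y(s) = (2*s^2 + 1)/(s^4 - 6*s^3 + 3*s^2)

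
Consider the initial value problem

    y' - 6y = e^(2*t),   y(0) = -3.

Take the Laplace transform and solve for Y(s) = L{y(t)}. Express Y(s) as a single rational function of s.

Y(s) = (-3*s + 7)/(s^2 - 8*s + 12)

Transform both sides with L{·}.
Using L{y'} = sY - y(0) = sY - (-3), the left side becomes (s - 6)Y - (-3).
The right side is L{e^(2*t)} = 1/(s - 2).
So (s - 6)Y = 1/(s - 2) + (-3).
Solve for Y(s) and write it as one ratio of polynomials.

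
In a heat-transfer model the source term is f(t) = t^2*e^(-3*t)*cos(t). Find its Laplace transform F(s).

L{cos(t)} = s/(s^2 + 1).
Multiplying by e^(-3t) shifts s → s + 3, so L{e^(-3*t)*cos(t)} = (s + 3)/((s + 3)^2 + 1).
Then apply L{t^2·g(t)} = (-1)^2 d^2/ds^2[G(s)] with G(s) = (s + 3)/((s + 3)^2 + 1):
differentiating 2 times and applying the sign gives 2*(s + 3)*(s^2 + 6*s + 6)/(s^2 + 6*s + 10)^3.

F(s) = 2*(s + 3)*(s^2 + 6*s + 6)/(s^2 + 6*s + 10)^3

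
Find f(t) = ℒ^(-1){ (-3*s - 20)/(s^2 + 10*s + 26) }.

f(t) = -5*exp(-5*t)*sin(t) - 3*exp(-5*t)*cos(t)

Complete the square in the denominator: s^2 + 10*s + 26 = (s + 5)^2 + 1^2.
Split the numerator to match: -3*s - 20 = -3·(s + 5) - 5·1.
Invert each term: -3·(s + 5)/((s + 5)^2 + 1) ↔ -3e^(-5t)cos(t); -5·1/((s + 5)^2 + 1) ↔ -5e^(-5t)sin(t).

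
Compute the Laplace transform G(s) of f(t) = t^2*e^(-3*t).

G(s) = 2/(s + 3)^3

L{e^(-3t)} = 1/(s + 3).
Then apply L{t^2·g(t)} = (-1)^2 d^2/ds^2[H(s)] with H(s) = 1/(s + 3):
differentiating 2 times and applying the sign gives 2/(s + 3)^3.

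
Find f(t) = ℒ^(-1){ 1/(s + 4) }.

f(t) = exp(-4*t)

Since L{e^(-4t)} = 1/(s + 4), the inverse is exp(-4*t).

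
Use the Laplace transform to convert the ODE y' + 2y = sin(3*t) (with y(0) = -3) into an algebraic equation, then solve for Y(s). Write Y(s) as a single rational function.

Apply the Laplace transform to the equation.
With L{y'} = sY - y(0) = sY - (-3): the LHS transforms to (s + 2)Y - (-3).
The right side is L{sin(3*t)} = 3/(s^2 + 9).
So (s + 2)Y = 3/(s^2 + 9) + (-3).
Solve for Y(s) and write it as one ratio of polynomials.

Y(s) = (-3*s^2 - 24)/(s^3 + 2*s^2 + 9*s + 18)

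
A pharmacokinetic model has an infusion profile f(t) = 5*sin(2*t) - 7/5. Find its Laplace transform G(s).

G(s) = 10/(s^2 + 4) - 7/(5*s)

Apply the Laplace transform termwise.
L{-7/5} = (-7/5)/s; (5)·[L{sin(2t)} = 2/(s^2 + 4)].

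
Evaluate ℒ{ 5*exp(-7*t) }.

L{5} = 5/s.
By the first shifting theorem, multiplying by e^(-7t) replaces s with s + 7.

5/(s + 7)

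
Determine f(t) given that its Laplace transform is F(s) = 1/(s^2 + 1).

Since L{sin(t)} = 1/(s^2 + 1), the inverse is sin(t).

f(t) = sin(t)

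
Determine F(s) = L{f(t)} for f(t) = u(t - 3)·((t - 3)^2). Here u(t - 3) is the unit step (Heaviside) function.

F(s) = 2*exp(-3*s)/s^3

By the second shifting theorem, L{u(t - c)·g(t - c)} = e^(-cs)·G(s) with c = 3 and G(s) = L{g(t)}.
L{t^2} = 2!/s^3 = 2/s^3.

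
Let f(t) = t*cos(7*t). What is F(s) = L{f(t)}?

L{cos(7t)} = s/(s^2 + 49).
Then apply L{t·g(t)} = -d/ds[G(s)] with G(s) = s/(s^2 + 49):
differentiating 1 time and applying the sign gives (s - 7)*(s + 7)/(s^2 + 49)^2.

F(s) = (s - 7)*(s + 7)/(s^2 + 49)^2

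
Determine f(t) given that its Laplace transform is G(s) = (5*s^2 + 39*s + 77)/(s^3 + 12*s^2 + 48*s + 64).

f(t) = t^2*exp(-4*t)/2 - t*exp(-4*t) + 5*exp(-4*t)

Factor the denominator: s^3 + 12*s^2 + 48*s + 64 = (s + 4)^3.
Partial fraction decomposition gives [5/(s + 4)] + [-1/(s + 4)^2] + [(s + 4)^(-3)].
Invert each term: 5/(s + 4) ↔ 5e^(-4t); -1/(s + 4)^2 ↔ -t·e^(-4t); 1/(s + 4)^3 ↔ (1/2)t^2·e^(-4t).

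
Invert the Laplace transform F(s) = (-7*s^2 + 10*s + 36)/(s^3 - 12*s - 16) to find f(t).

Factor the denominator: s^3 - 12*s - 16 = (s - 4)*(s + 2)^2.
Partial fraction decomposition gives [-6/(s + 2)] + [2/(s + 2)^2] + [-1/(s - 4)].
Invert each term: -6/(s + 2) ↔ -6e^(-2t); 2/(s + 2)^2 ↔ 2t·e^(-2t); -1/(s - 4) ↔ -e^(4t).

f(t) = 2*t*exp(-2*t) - exp(4*t) - 6*exp(-2*t)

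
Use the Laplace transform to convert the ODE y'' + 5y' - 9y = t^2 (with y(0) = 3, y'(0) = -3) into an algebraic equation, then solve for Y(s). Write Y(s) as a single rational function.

Y(s) = (3*s^4 + 12*s^3 + 2)/(s^5 + 5*s^4 - 9*s^3)

Transform both sides with L{·}.
The derivative rules (L{y''} = s^2 Y - s·y(0) - y'(0) and L{y'} = sY - y(0), with y(0) = 3, y'(0) = -3) turn the left side into (s^2 + 5*s - 9)Y - (3*s + 12).
The right side is L{t^2} = 2/s^3.
So (s^2 + 5*s - 9)Y = 2/s^3 + (3*s + 12).
Isolate Y and clear denominators.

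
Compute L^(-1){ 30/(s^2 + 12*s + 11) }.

6*exp(-6*t)*sinh(5*t)

Rewrite the denominator: s^2 + 12*s + 11 = (s + 6)^2 - 25.
The form in (s + 6) signals a first-shifting-theorem factor e^(-6t).
Since L{sinh(5t)} = 5/(s^2 - 25), the inverse is e^(-6*t)*sinh(5*t), scaled by 6.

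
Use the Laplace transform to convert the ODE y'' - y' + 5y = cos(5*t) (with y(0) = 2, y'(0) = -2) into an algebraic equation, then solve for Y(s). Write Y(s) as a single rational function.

Transform both sides with L{·}.
With L{y''} = s^2 Y - s·y(0) - y'(0) and L{y'} = sY - y(0), with y(0) = 2, y'(0) = -2: the LHS transforms to (s^2 - s + 5)Y - (2*s - 4).
The right side is L{cos(5*t)} = s/(s^2 + 25).
So (s^2 - s + 5)Y = s/(s^2 + 25) + (2*s - 4).
Divide through and combine into a single rational function.

Y(s) = (2*s^3 - 4*s^2 + 51*s - 100)/(s^4 - s^3 + 30*s^2 - 25*s + 125)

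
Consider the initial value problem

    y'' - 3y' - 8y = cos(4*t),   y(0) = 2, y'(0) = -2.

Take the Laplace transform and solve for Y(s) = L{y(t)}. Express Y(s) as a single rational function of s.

Take the Laplace transform of both sides.
Using L{y''} = s^2 Y - s·y(0) - y'(0) and L{y'} = sY - y(0), with y(0) = 2, y'(0) = -2, the left side becomes (s^2 - 3*s - 8)Y - (2*s - 8).
The right side is L{cos(4*t)} = s/(s^2 + 16).
So (s^2 - 3*s - 8)Y = s/(s^2 + 16) + (2*s - 8).
Isolate Y and clear denominators.

Y(s) = (2*s^3 - 8*s^2 + 33*s - 128)/(s^4 - 3*s^3 + 8*s^2 - 48*s - 128)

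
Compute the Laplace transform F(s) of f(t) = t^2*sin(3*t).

F(s) = 18*(s^2 - 3)/(s^2 + 9)^3

L{sin(3t)} = 3/(s^2 + 9).
Then apply L{t^2·g(t)} = (-1)^2 d^2/ds^2[G(s)] with G(s) = 3/(s^2 + 9):
differentiating 2 times and applying the sign gives 18*(s^2 - 3)/(s^2 + 9)^3.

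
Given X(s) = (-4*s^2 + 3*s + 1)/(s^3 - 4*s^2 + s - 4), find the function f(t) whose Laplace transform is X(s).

Factor the denominator: s^3 - 4*s^2 + s - 4 = (s - 4)*(s^2 + 1).
Partial fraction decomposition gives [-3/(s - 4)] + [-s/(s^2 + 1)] + [-1/(s^2 + 1)].
Invert each term: -3/(s - 4) ↔ -3e^(4t); -1·s/(s^2 + 1) ↔ -cos(t); -1·1/(s^2 + 1) ↔ -sin(t).

f(t) = -3*exp(4*t) - sin(t) - cos(t)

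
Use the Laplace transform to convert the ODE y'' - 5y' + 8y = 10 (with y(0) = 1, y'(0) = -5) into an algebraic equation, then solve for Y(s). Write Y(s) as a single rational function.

Y(s) = (s^2 - 10*s + 10)/(s^3 - 5*s^2 + 8*s)

Transform both sides with L{·}.
Using L{y''} = s^2 Y - s·y(0) - y'(0) and L{y'} = sY - y(0), with y(0) = 1, y'(0) = -5, the left side becomes (s^2 - 5*s + 8)Y - (s - 10).
The right side is L{10} = 10/s.
So (s^2 - 5*s + 8)Y = 10/s + (s - 10).
Isolate Y and clear denominators.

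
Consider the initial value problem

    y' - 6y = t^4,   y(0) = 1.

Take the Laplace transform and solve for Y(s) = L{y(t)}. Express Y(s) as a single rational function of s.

Transform both sides with L{·}.
Using L{y'} = sY - y(0) = sY - 1, the left side becomes (s - 6)Y - (1).
The right side is L{t^4} = 24/s^5.
So (s - 6)Y = 24/s^5 + (1).
Isolate Y and clear denominators.

Y(s) = (s^5 + 24)/(s^6 - 6*s^5)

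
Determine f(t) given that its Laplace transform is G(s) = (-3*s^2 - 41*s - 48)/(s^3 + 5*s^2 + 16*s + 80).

f(t) = -4*sin(4*t) - 5*cos(4*t) + 2*exp(-5*t)

Factor the denominator: s^3 + 5*s^2 + 16*s + 80 = (s + 5)*(s^2 + 16).
Partial fraction decomposition gives [2/(s + 5)] + [-5*s/(s^2 + 16)] + [-16/(s^2 + 16)].
Invert each term: 2/(s + 5) ↔ 2e^(-5t); -5·s/(s^2 + 16) ↔ -5cos(4t); -4·4/(s^2 + 16) ↔ -4sin(4t).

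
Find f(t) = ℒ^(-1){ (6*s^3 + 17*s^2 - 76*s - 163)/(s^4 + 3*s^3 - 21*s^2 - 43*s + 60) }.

Factor the denominator: s^4 + 3*s^3 - 21*s^2 - 43*s + 60 = (s - 4)*(s - 1)*(s + 3)*(s + 5).
Partial fraction decomposition gives [3/(s - 1)] + [1/(s + 5)] + [1/(s - 4)] + [1/(s + 3)].
Invert each term: 3/(s - 1) ↔ 3e^(t); 1/(s + 5) ↔ e^(-5t); 1/(s - 4) ↔ e^(4t); 1/(s + 3) ↔ e^(-3t).

f(t) = exp(4*t) + 3*exp(t) + exp(-3*t) + exp(-5*t)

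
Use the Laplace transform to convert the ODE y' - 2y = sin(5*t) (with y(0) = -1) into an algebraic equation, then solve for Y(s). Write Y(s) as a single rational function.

Y(s) = (-s^2 - 20)/(s^3 - 2*s^2 + 25*s - 50)

Apply the Laplace transform to the equation.
With L{y'} = sY - y(0) = sY - (-1): the LHS transforms to (s - 2)Y - (-1).
The right side is L{sin(5*t)} = 5/(s^2 + 25).
So (s - 2)Y = 5/(s^2 + 25) + (-1).
Solve for Y(s) and write it as one ratio of polynomials.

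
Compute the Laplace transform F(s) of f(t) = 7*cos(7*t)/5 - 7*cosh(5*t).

The transform is linear, so treat each term independently.
(-7)·[L{cosh(5t)} = s/(s^2 - 25)]; (7/5)·[L{cos(7t)} = s/(s^2 + 49)].

F(s) = 7*s/(5*(s^2 + 49)) - 7*s/(s^2 - 25)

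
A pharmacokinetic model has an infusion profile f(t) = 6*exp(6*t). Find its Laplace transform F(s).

F(s) = 6/(s - 6)

L{6} = 6/s.
By the first shifting theorem, multiplying by e^(6t) replaces s with s - 6.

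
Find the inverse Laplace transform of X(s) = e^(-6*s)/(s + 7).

Heaviside(t - 6)*(exp(-7*t + 42))

The factor e^(-6s) signals a time shift by c = 6 (second shifting theorem).
L{e^(-7t)} = 1/(s + 7), so L^-1{1/(s + 7)} = e^(-7*t).
Hence the inverse is u(t - 6) times that function evaluated at t - 6.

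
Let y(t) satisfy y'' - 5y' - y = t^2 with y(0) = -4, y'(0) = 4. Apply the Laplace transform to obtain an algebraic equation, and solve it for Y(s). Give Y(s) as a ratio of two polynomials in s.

Y(s) = (-4*s^4 + 24*s^3 + 2)/(s^5 - 5*s^4 - s^3)

Take the Laplace transform of both sides.
Using L{y''} = s^2 Y - s·y(0) - y'(0) and L{y'} = sY - y(0), with y(0) = -4, y'(0) = 4, the left side becomes (s^2 - 5*s - 1)Y - (-4*s + 24).
The right side is L{t^2} = 2/s^3.
So (s^2 - 5*s - 1)Y = 2/s^3 + (-4*s + 24).
Solve for Y(s) and write it as one ratio of polynomials.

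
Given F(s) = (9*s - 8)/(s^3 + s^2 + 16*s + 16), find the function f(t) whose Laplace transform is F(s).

Factor the denominator: s^3 + s^2 + 16*s + 16 = (s + 1)*(s^2 + 16).
Partial fraction decomposition gives [-1/(s + 1)] + [s/(s^2 + 16)] + [8/(s^2 + 16)].
Invert each term: -1/(s + 1) ↔ -e^(-t); 1·s/(s^2 + 16) ↔ cos(4t); 2·4/(s^2 + 16) ↔ 2sin(4t).

f(t) = 2*sin(4*t) + cos(4*t) - exp(-t)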